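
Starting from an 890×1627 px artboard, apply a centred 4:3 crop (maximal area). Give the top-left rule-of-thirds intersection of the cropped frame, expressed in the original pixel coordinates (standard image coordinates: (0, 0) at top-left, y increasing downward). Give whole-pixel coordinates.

890/1627 < 4/3, so the 4:3 crop keeps the full width 890 and trims height to 890 × 3/4 = 667.50 px.
Top offset = (1627 − 667.50)/2 = 479.75 px; left offset = 0.
Top-left is one-third across and one-third down within the crop:
x = 0.00 + 1 × 890.00/3 ≈ 297; y = 479.75 + 1 × 667.50/3 ≈ 702.

x = 297 px, y = 702 px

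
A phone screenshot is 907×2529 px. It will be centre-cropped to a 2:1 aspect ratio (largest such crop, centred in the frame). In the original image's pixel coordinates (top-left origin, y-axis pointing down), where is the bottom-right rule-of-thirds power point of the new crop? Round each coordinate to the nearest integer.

(605, 1340)

907/2529 < 2/1, so the 2:1 crop keeps the full width 907 and trims height to 907 × 1/2 = 453.50 px.
Top offset = (2529 − 453.50)/2 = 1037.75 px; left offset = 0.
Bottom-right is two-thirds across and two-thirds down within the crop:
x = 0.00 + 2 × 907.00/3 ≈ 605; y = 1037.75 + 2 × 453.50/3 ≈ 1340.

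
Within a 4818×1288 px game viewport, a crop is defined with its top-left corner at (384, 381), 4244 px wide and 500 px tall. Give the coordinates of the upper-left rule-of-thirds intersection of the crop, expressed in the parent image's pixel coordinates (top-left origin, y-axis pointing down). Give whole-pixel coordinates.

One third of the crop width 4244 is 1414.67 px.
One third of the crop height 500 is 166.67 px.
The upper-left point is one-third across and one-third down within the crop:
x = 384 + 1 × 1414.67 ≈ 1799; y = 381 + 1 × 166.67 ≈ 548.

x = 1799 px, y = 548 px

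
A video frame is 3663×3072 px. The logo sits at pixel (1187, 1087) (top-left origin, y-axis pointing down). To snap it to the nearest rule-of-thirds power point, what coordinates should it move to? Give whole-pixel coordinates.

(1221, 1024)

Third lines: x ∈ {1221, 2442}, y ∈ {1024, 2048}.
1187 is closer to x = 1221; 1087 is closer to y = 1024.
So the nearest intersection is the upper-left power point.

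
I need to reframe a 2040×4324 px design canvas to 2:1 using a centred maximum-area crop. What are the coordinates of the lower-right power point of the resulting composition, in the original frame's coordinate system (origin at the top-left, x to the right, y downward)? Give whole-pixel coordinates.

(1360, 2332)

2040/4324 < 2/1, so the 2:1 crop keeps the full width 2040 and trims height to 2040 × 1/2 = 1020.00 px.
Top offset = (4324 − 1020.00)/2 = 1652.00 px; left offset = 0.
Lower-right is two-thirds across and two-thirds down within the crop:
x = 0.00 + 2 × 2040.00/3 ≈ 1360; y = 1652.00 + 2 × 1020.00/3 ≈ 2332.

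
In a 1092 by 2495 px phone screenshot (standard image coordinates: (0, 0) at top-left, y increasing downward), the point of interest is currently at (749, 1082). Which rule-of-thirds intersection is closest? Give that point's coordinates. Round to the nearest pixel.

Third lines: x ∈ {364, 728}, y ∈ {832, 1663}.
749 is closer to x = 728; 1082 is closer to y = 832.
So the nearest intersection is the upper-right power point.

x = 728 px, y = 832 px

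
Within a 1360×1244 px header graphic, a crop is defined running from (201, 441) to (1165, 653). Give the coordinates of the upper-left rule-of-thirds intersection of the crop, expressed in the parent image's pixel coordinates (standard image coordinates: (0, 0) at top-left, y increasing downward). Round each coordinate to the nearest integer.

Crop width = 1165 − 201 = 964 px; one third is 321.33 px.
Crop height = 653 − 441 = 212 px; one third is 70.67 px.
The upper-left point is one-third across and one-third down within the crop:
x = 201 + 1 × 321.33 ≈ 522; y = 441 + 1 × 70.67 ≈ 512.

(522, 512)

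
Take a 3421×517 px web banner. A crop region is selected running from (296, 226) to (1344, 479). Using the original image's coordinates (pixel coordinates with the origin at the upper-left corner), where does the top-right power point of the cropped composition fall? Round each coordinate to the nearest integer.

x = 995 px, y = 310 px

Crop width = 1344 − 296 = 1048 px; one third is 349.33 px.
Crop height = 479 − 226 = 253 px; one third is 84.33 px.
The top-right point is two-thirds across and one-third down within the crop:
x = 296 + 2 × 349.33 ≈ 995; y = 226 + 1 × 84.33 ≈ 310.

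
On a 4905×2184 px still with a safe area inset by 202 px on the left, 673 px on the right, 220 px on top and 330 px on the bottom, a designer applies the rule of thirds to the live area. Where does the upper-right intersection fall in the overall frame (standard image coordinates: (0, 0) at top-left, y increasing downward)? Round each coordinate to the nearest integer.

Content width = 4905 − 202 − 673 = 4030 px; content height = 2184 − 220 − 330 = 1634 px.
Upper-right is two-thirds across and one-third down within the live area.
x = 202 + 2 × 4030/3 = 202 + 2686.67 ≈ 2889
y = 220 + 1 × 1634/3 = 220 + 544.67 ≈ 765

x = 2889 px, y = 765 px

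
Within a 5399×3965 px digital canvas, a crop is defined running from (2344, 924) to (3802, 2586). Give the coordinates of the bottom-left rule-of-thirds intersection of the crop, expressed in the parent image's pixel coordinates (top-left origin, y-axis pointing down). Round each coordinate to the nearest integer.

Crop width = 3802 − 2344 = 1458 px; one third is 486.00 px.
Crop height = 2586 − 924 = 1662 px; one third is 554.00 px.
The bottom-left point is one-third across and two-thirds down within the crop:
x = 2344 + 1 × 486.00 ≈ 2830; y = 924 + 2 × 554.00 ≈ 2032.

x = 2830 px, y = 2032 px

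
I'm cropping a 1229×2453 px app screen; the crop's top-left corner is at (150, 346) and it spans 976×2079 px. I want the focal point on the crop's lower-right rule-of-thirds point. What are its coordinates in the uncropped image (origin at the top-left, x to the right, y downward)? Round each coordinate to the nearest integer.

One third of the crop width 976 is 325.33 px.
One third of the crop height 2079 is 693.00 px.
The lower-right point is two-thirds across and two-thirds down within the crop:
x = 150 + 2 × 325.33 ≈ 801; y = 346 + 2 × 693.00 ≈ 1732.

(801, 1732)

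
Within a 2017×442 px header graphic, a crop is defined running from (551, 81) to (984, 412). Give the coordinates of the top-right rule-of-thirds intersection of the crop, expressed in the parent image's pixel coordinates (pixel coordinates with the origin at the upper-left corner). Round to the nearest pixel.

Crop width = 984 − 551 = 433 px; one third is 144.33 px.
Crop height = 412 − 81 = 331 px; one third is 110.33 px.
The top-right point is two-thirds across and one-third down within the crop:
x = 551 + 2 × 144.33 ≈ 840; y = 81 + 1 × 110.33 ≈ 191.

x = 840 px, y = 191 px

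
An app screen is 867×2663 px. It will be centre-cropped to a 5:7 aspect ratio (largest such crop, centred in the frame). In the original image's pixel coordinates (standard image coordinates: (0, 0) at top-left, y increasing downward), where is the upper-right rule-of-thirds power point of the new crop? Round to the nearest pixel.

867/2663 < 5/7, so the 5:7 crop keeps the full width 867 and trims height to 867 × 7/5 = 1213.80 px.
Top offset = (2663 − 1213.80)/2 = 724.60 px; left offset = 0.
Upper-right is two-thirds across and one-third down within the crop:
x = 0.00 + 2 × 867.00/3 ≈ 578; y = 724.60 + 1 × 1213.80/3 ≈ 1129.

(578, 1129)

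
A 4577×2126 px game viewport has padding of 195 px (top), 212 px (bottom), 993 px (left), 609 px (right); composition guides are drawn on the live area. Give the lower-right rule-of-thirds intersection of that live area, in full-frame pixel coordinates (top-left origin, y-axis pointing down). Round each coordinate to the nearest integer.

(2976, 1341)

Content width = 4577 − 993 − 609 = 2975 px; content height = 2126 − 195 − 212 = 1719 px.
Lower-right is two-thirds across and two-thirds down within the live area.
x = 993 + 2 × 2975/3 = 993 + 1983.33 ≈ 2976
y = 195 + 2 × 1719/3 = 195 + 1146.00 ≈ 1341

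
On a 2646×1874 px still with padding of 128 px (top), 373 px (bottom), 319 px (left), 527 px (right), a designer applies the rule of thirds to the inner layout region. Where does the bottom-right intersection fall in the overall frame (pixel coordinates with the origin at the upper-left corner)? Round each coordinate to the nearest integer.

(1519, 1043)

Content width = 2646 − 319 − 527 = 1800 px; content height = 1874 − 128 − 373 = 1373 px.
Bottom-right is two-thirds across and two-thirds down within the inner layout region.
x = 319 + 2 × 1800/3 = 319 + 1200.00 ≈ 1519
y = 128 + 2 × 1373/3 = 128 + 915.33 ≈ 1043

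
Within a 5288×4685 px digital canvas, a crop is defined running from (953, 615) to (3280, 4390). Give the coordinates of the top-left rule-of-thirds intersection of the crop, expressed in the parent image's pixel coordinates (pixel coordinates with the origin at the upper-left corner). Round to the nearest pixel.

x = 1729 px, y = 1873 px

Crop width = 3280 − 953 = 2327 px; one third is 775.67 px.
Crop height = 4390 − 615 = 3775 px; one third is 1258.33 px.
The top-left point is one-third across and one-third down within the crop:
x = 953 + 1 × 775.67 ≈ 1729; y = 615 + 1 × 1258.33 ≈ 1873.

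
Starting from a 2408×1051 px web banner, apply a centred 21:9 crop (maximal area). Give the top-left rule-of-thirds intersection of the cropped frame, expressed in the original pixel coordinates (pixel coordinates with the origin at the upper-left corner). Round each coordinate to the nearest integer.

2408/1051 < 21/9, so the 21:9 crop keeps the full width 2408 and trims height to 2408 × 9/21 = 1032.00 px.
Top offset = (1051 − 1032.00)/2 = 9.50 px; left offset = 0.
Top-left is one-third across and one-third down within the crop:
x = 0.00 + 1 × 2408.00/3 ≈ 803; y = 9.50 + 1 × 1032.00/3 ≈ 354.

(803, 354)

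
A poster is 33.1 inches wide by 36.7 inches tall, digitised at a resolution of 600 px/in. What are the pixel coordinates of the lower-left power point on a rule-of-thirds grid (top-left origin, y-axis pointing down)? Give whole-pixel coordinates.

x = 6620 px, y = 14680 px

In pixels the canvas is 33.1 × 600 = 19860 wide and 36.7 × 600 = 22020 tall.
The lower-left point is one-third across and two-thirds down:
x = 1 × 19860/3 ≈ 6620; y = 2 × 22020/3 ≈ 14680.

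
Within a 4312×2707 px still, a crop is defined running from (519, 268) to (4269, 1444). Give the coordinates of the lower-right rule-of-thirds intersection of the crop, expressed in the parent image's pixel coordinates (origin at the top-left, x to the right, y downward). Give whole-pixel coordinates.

x = 3019 px, y = 1052 px

Crop width = 4269 − 519 = 3750 px; one third is 1250.00 px.
Crop height = 1444 − 268 = 1176 px; one third is 392.00 px.
The lower-right point is two-thirds across and two-thirds down within the crop:
x = 519 + 2 × 1250.00 ≈ 3019; y = 268 + 2 × 392.00 ≈ 1052.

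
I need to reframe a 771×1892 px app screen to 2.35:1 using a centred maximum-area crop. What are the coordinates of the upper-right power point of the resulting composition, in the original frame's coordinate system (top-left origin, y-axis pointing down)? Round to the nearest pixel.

771/1892 < 2.35/1, so the 2.35:1 crop keeps the full width 771 and trims height to 771 × 1/2.35 = 328.09 px.
Top offset = (1892 − 328.09)/2 = 781.96 px; left offset = 0.
Upper-right is two-thirds across and one-third down within the crop:
x = 0.00 + 2 × 771.00/3 ≈ 514; y = 781.96 + 1 × 328.09/3 ≈ 891.

x = 514 px, y = 891 px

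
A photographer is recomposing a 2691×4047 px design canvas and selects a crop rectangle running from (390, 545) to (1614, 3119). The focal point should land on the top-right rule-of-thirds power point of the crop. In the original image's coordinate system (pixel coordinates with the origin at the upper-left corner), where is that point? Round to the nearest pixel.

Crop width = 1614 − 390 = 1224 px; one third is 408.00 px.
Crop height = 3119 − 545 = 2574 px; one third is 858.00 px.
The top-right point is two-thirds across and one-third down within the crop:
x = 390 + 2 × 408.00 ≈ 1206; y = 545 + 1 × 858.00 ≈ 1403.

x = 1206 px, y = 1403 px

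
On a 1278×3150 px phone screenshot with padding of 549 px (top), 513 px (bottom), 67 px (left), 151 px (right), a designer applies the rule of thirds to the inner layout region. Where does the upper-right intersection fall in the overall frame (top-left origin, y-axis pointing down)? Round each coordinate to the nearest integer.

(774, 1245)

Content width = 1278 − 67 − 151 = 1060 px; content height = 3150 − 549 − 513 = 2088 px.
Upper-right is two-thirds across and one-third down within the inner layout region.
x = 67 + 2 × 1060/3 = 67 + 706.67 ≈ 774
y = 549 + 1 × 2088/3 = 549 + 696.00 ≈ 1245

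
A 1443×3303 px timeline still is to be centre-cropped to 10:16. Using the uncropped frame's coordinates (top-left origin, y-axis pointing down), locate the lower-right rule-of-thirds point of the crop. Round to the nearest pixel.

1443/3303 < 10/16, so the 10:16 crop keeps the full width 1443 and trims height to 1443 × 16/10 = 2308.80 px.
Top offset = (3303 − 2308.80)/2 = 497.10 px; left offset = 0.
Lower-right is two-thirds across and two-thirds down within the crop:
x = 0.00 + 2 × 1443.00/3 ≈ 962; y = 497.10 + 2 × 2308.80/3 ≈ 2036.

(962, 2036)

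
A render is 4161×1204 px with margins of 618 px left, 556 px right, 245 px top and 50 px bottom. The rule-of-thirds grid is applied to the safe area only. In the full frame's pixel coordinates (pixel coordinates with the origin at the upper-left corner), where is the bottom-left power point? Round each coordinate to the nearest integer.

x = 1614 px, y = 851 px

Content width = 4161 − 618 − 556 = 2987 px; content height = 1204 − 245 − 50 = 909 px.
Bottom-left is one-third across and two-thirds down within the safe area.
x = 618 + 1 × 2987/3 = 618 + 995.67 ≈ 1614
y = 245 + 2 × 909/3 = 245 + 606.00 ≈ 851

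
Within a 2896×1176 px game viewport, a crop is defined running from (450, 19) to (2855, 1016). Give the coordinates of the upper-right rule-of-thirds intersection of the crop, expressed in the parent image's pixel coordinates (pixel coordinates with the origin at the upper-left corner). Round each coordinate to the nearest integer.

x = 2053 px, y = 351 px

Crop width = 2855 − 450 = 2405 px; one third is 801.67 px.
Crop height = 1016 − 19 = 997 px; one third is 332.33 px.
The upper-right point is two-thirds across and one-third down within the crop:
x = 450 + 2 × 801.67 ≈ 2053; y = 19 + 1 × 332.33 ≈ 351.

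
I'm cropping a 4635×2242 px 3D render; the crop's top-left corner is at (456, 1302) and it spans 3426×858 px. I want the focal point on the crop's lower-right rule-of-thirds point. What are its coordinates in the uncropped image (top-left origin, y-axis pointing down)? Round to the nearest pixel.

(2740, 1874)

One third of the crop width 3426 is 1142.00 px.
One third of the crop height 858 is 286.00 px.
The lower-right point is two-thirds across and two-thirds down within the crop:
x = 456 + 2 × 1142.00 ≈ 2740; y = 1302 + 2 × 286.00 ≈ 1874.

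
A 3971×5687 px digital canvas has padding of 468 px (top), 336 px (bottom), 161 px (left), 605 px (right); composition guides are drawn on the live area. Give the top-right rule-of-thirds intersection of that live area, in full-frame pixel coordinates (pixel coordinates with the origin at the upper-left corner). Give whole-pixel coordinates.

Content width = 3971 − 161 − 605 = 3205 px; content height = 5687 − 468 − 336 = 4883 px.
Top-right is two-thirds across and one-third down within the live area.
x = 161 + 2 × 3205/3 = 161 + 2136.67 ≈ 2298
y = 468 + 1 × 4883/3 = 468 + 1627.67 ≈ 2096

x = 2298 px, y = 2096 px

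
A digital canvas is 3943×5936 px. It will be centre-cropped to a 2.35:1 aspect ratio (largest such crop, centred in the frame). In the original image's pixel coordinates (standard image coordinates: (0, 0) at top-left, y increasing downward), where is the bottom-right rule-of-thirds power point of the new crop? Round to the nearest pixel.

3943/5936 < 2.35/1, so the 2.35:1 crop keeps the full width 3943 and trims height to 3943 × 1/2.35 = 1677.87 px.
Top offset = (5936 − 1677.87)/2 = 2129.06 px; left offset = 0.
Bottom-right is two-thirds across and two-thirds down within the crop:
x = 0.00 + 2 × 3943.00/3 ≈ 2629; y = 2129.06 + 2 × 1677.87/3 ≈ 3248.

(2629, 3248)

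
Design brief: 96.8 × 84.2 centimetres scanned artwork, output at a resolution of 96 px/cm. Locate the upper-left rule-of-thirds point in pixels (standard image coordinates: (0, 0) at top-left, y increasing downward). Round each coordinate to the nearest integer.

In pixels the canvas is 96.8 × 96 = 9292.8 wide and 84.2 × 96 = 8083.2 tall.
The upper-left point is one-third across and one-third down:
x = 1 × 9292.8/3 ≈ 3098; y = 1 × 8083.2/3 ≈ 2694.

x = 3098 px, y = 2694 px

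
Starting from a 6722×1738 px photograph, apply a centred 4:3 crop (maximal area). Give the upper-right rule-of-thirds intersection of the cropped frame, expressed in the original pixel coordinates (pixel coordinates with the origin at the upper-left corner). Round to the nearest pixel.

x = 3747 px, y = 579 px

6722/1738 > 4/3, so the 4:3 crop keeps the full height 1738 and trims width to 1738 × 4/3 = 2317.33 px.
Left offset = (6722 − 2317.33)/2 = 2202.33 px; top offset = 0.
Upper-right is two-thirds across and one-third down within the crop:
x = 2202.33 + 2 × 2317.33/3 ≈ 3747; y = 0.00 + 1 × 1738.00/3 ≈ 579.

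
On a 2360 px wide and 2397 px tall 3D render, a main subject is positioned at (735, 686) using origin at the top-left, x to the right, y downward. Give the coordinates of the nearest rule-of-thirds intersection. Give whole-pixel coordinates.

Third lines: x ∈ {787, 1573}, y ∈ {799, 1598}.
735 is closer to x = 787; 686 is closer to y = 799.
So the nearest intersection is the upper-left power point.

(787, 799)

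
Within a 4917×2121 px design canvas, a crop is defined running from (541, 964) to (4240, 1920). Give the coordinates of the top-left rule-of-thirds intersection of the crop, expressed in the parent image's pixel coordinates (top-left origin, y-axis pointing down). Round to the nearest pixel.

Crop width = 4240 − 541 = 3699 px; one third is 1233.00 px.
Crop height = 1920 − 964 = 956 px; one third is 318.67 px.
The top-left point is one-third across and one-third down within the crop:
x = 541 + 1 × 1233.00 ≈ 1774; y = 964 + 1 × 318.67 ≈ 1283.

x = 1774 px, y = 1283 px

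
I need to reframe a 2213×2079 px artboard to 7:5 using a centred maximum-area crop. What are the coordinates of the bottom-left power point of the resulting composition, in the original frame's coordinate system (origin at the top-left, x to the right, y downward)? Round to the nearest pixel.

x = 738 px, y = 1303 px

2213/2079 < 7/5, so the 7:5 crop keeps the full width 2213 and trims height to 2213 × 5/7 = 1580.71 px.
Top offset = (2079 − 1580.71)/2 = 249.14 px; left offset = 0.
Bottom-left is one-third across and two-thirds down within the crop:
x = 0.00 + 1 × 2213.00/3 ≈ 738; y = 249.14 + 2 × 1580.71/3 ≈ 1303.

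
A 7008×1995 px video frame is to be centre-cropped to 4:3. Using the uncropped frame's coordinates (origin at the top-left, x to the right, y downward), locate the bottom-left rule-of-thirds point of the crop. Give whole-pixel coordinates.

7008/1995 > 4/3, so the 4:3 crop keeps the full height 1995 and trims width to 1995 × 4/3 = 2660.00 px.
Left offset = (7008 − 2660.00)/2 = 2174.00 px; top offset = 0.
Bottom-left is one-third across and two-thirds down within the crop:
x = 2174.00 + 1 × 2660.00/3 ≈ 3061; y = 0.00 + 2 × 1995.00/3 ≈ 1330.

x = 3061 px, y = 1330 px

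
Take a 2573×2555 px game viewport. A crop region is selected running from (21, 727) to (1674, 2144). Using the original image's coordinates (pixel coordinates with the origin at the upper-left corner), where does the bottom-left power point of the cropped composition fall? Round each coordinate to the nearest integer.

Crop width = 1674 − 21 = 1653 px; one third is 551.00 px.
Crop height = 2144 − 727 = 1417 px; one third is 472.33 px.
The bottom-left point is one-third across and two-thirds down within the crop:
x = 21 + 1 × 551.00 ≈ 572; y = 727 + 2 × 472.33 ≈ 1672.

(572, 1672)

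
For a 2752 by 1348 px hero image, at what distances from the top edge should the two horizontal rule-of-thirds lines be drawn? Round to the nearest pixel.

1348 / 3 = 449.33, so the horizontal lines sit at one and two thirds of 1348.

449 px and 899 px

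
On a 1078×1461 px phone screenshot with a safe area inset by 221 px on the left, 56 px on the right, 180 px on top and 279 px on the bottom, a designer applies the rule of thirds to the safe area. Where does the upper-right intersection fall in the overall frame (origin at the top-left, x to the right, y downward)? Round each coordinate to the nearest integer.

Content width = 1078 − 221 − 56 = 801 px; content height = 1461 − 180 − 279 = 1002 px.
Upper-right is two-thirds across and one-third down within the safe area.
x = 221 + 2 × 801/3 = 221 + 534.00 ≈ 755
y = 180 + 1 × 1002/3 = 180 + 334.00 ≈ 514

x = 755 px, y = 514 px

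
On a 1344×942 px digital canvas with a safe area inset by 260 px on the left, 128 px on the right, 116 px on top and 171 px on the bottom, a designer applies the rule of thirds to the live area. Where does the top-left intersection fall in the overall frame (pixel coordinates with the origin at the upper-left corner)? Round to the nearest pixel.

(579, 334)

Content width = 1344 − 260 − 128 = 956 px; content height = 942 − 116 − 171 = 655 px.
Top-left is one-third across and one-third down within the live area.
x = 260 + 1 × 956/3 = 260 + 318.67 ≈ 579
y = 116 + 1 × 655/3 = 116 + 218.33 ≈ 334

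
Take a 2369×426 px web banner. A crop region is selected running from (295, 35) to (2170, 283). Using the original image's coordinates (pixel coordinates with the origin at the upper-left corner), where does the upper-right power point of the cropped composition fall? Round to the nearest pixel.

x = 1545 px, y = 118 px

Crop width = 2170 − 295 = 1875 px; one third is 625.00 px.
Crop height = 283 − 35 = 248 px; one third is 82.67 px.
The upper-right point is two-thirds across and one-third down within the crop:
x = 295 + 2 × 625.00 ≈ 1545; y = 35 + 1 × 82.67 ≈ 118.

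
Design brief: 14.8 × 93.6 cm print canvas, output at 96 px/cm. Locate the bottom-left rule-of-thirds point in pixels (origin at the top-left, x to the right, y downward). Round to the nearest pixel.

In pixels the canvas is 14.8 × 96 = 1420.8 wide and 93.6 × 96 = 8985.6 tall.
The bottom-left point is one-third across and two-thirds down:
x = 1 × 1420.8/3 ≈ 474; y = 2 × 8985.6/3 ≈ 5990.

x = 474 px, y = 5990 px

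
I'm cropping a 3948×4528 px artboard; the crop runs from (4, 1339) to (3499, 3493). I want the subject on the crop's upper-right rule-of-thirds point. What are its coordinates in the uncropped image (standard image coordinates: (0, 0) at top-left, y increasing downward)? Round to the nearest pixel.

Crop width = 3499 − 4 = 3495 px; one third is 1165.00 px.
Crop height = 3493 − 1339 = 2154 px; one third is 718.00 px.
The upper-right point is two-thirds across and one-third down within the crop:
x = 4 + 2 × 1165.00 ≈ 2334; y = 1339 + 1 × 718.00 ≈ 2057.

x = 2334 px, y = 2057 px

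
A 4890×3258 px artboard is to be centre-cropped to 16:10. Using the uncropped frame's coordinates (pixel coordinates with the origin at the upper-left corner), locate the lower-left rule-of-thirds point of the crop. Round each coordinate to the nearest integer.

(1630, 2138)

4890/3258 < 16/10, so the 16:10 crop keeps the full width 4890 and trims height to 4890 × 10/16 = 3056.25 px.
Top offset = (3258 − 3056.25)/2 = 100.88 px; left offset = 0.
Lower-left is one-third across and two-thirds down within the crop:
x = 0.00 + 1 × 4890.00/3 ≈ 1630; y = 100.88 + 2 × 3056.25/3 ≈ 2138.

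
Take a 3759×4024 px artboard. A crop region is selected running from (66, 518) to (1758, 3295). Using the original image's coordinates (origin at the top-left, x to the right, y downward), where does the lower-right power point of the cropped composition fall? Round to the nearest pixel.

Crop width = 1758 − 66 = 1692 px; one third is 564.00 px.
Crop height = 3295 − 518 = 2777 px; one third is 925.67 px.
The lower-right point is two-thirds across and two-thirds down within the crop:
x = 66 + 2 × 564.00 ≈ 1194; y = 518 + 2 × 925.67 ≈ 2369.

x = 1194 px, y = 2369 px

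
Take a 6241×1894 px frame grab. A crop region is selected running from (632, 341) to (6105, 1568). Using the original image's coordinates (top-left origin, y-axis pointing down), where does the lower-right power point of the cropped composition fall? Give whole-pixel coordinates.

Crop width = 6105 − 632 = 5473 px; one third is 1824.33 px.
Crop height = 1568 − 341 = 1227 px; one third is 409.00 px.
The lower-right point is two-thirds across and two-thirds down within the crop:
x = 632 + 2 × 1824.33 ≈ 4281; y = 341 + 2 × 409.00 ≈ 1159.

(4281, 1159)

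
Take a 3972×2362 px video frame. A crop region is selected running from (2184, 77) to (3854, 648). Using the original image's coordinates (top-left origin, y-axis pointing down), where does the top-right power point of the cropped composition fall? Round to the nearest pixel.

x = 3297 px, y = 267 px

Crop width = 3854 − 2184 = 1670 px; one third is 556.67 px.
Crop height = 648 − 77 = 571 px; one third is 190.33 px.
The top-right point is two-thirds across and one-third down within the crop:
x = 2184 + 2 × 556.67 ≈ 3297; y = 77 + 1 × 190.33 ≈ 267.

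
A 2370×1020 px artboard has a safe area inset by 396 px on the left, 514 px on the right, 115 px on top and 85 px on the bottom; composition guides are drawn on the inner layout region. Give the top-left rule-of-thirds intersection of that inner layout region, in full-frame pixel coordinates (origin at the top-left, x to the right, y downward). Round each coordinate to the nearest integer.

Content width = 2370 − 396 − 514 = 1460 px; content height = 1020 − 115 − 85 = 820 px.
Top-left is one-third across and one-third down within the inner layout region.
x = 396 + 1 × 1460/3 = 396 + 486.67 ≈ 883
y = 115 + 1 × 820/3 = 115 + 273.33 ≈ 388

(883, 388)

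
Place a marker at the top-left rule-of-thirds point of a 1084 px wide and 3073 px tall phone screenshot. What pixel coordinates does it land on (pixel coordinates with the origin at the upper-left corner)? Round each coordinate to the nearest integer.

(361, 1024)

The top-left point sits one-third of the way across and one-third of the way down.
x = 1 × 1084/3 ≈ 361; y = 1 × 3073/3 ≈ 1024.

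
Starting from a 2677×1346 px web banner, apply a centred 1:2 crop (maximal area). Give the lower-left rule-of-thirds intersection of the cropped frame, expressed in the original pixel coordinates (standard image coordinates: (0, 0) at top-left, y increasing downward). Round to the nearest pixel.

2677/1346 > 1/2, so the 1:2 crop keeps the full height 1346 and trims width to 1346 × 1/2 = 673.00 px.
Left offset = (2677 − 673.00)/2 = 1002.00 px; top offset = 0.
Lower-left is one-third across and two-thirds down within the crop:
x = 1002.00 + 1 × 673.00/3 ≈ 1226; y = 0.00 + 2 × 1346.00/3 ≈ 897.

(1226, 897)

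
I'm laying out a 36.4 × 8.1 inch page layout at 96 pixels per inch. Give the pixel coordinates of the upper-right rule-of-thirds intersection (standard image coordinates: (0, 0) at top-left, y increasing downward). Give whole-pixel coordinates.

In pixels the canvas is 36.4 × 96 = 3494.4 wide and 8.1 × 96 = 777.6 tall.
The upper-right point is two-thirds across and one-third down:
x = 2 × 3494.4/3 ≈ 2330; y = 1 × 777.6/3 ≈ 259.

x = 2330 px, y = 259 px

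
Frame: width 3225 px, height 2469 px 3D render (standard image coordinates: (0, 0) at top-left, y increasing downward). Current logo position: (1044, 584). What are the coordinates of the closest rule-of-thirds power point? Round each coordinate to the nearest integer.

(1075, 823)

Third lines: x ∈ {1075, 2150}, y ∈ {823, 1646}.
1044 is closer to x = 1075; 584 is closer to y = 823.
So the nearest intersection is the upper-left power point.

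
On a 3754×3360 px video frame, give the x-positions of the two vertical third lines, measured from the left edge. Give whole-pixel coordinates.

1251 px and 2503 px

3754 / 3 = 1251.33, so the vertical lines sit at one and two thirds of 3754.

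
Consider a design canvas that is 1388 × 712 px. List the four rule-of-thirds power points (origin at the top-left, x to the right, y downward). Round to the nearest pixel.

(463, 237), (925, 237), (463, 475), (925, 475)

One third of 1388 is 462.67; one third of 712 is 237.33.
Vertical third lines at x = 463 and x = 925; horizontal third lines at y = 237 and y = 475.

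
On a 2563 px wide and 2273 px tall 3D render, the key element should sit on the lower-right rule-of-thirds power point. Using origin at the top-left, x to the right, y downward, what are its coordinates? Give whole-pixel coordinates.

The lower-right point sits two-thirds of the way across and two-thirds of the way down.
x = 2 × 2563/3 ≈ 1709; y = 2 × 2273/3 ≈ 1515.

x = 1709 px, y = 1515 px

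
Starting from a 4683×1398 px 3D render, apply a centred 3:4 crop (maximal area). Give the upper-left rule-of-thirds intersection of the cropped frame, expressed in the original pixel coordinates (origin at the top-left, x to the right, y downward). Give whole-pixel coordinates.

4683/1398 > 3/4, so the 3:4 crop keeps the full height 1398 and trims width to 1398 × 3/4 = 1048.50 px.
Left offset = (4683 − 1048.50)/2 = 1817.25 px; top offset = 0.
Upper-left is one-third across and one-third down within the crop:
x = 1817.25 + 1 × 1048.50/3 ≈ 2167; y = 0.00 + 1 × 1398.00/3 ≈ 466.

x = 2167 px, y = 466 px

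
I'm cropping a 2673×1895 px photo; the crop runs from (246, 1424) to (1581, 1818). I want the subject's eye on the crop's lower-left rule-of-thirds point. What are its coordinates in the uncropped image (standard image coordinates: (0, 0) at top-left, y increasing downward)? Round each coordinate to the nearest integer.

x = 691 px, y = 1687 px

Crop width = 1581 − 246 = 1335 px; one third is 445.00 px.
Crop height = 1818 − 1424 = 394 px; one third is 131.33 px.
The lower-left point is one-third across and two-thirds down within the crop:
x = 246 + 1 × 445.00 ≈ 691; y = 1424 + 2 × 131.33 ≈ 1687.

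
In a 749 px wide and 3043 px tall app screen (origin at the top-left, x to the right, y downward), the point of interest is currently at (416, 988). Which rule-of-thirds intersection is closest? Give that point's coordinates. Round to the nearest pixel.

x = 499 px, y = 1014 px

Third lines: x ∈ {250, 499}, y ∈ {1014, 2029}.
416 is closer to x = 499; 988 is closer to y = 1014.
So the nearest intersection is the upper-right power point.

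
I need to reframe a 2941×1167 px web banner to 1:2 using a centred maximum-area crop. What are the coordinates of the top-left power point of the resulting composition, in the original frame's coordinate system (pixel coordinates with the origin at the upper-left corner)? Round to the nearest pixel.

(1373, 389)

2941/1167 > 1/2, so the 1:2 crop keeps the full height 1167 and trims width to 1167 × 1/2 = 583.50 px.
Left offset = (2941 − 583.50)/2 = 1178.75 px; top offset = 0.
Top-left is one-third across and one-third down within the crop:
x = 1178.75 + 1 × 583.50/3 ≈ 1373; y = 0.00 + 1 × 1167.00/3 ≈ 389.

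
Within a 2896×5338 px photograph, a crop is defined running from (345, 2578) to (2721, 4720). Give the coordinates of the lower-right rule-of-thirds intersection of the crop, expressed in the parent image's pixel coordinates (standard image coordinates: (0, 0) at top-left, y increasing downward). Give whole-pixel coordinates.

Crop width = 2721 − 345 = 2376 px; one third is 792.00 px.
Crop height = 4720 − 2578 = 2142 px; one third is 714.00 px.
The lower-right point is two-thirds across and two-thirds down within the crop:
x = 345 + 2 × 792.00 ≈ 1929; y = 2578 + 2 × 714.00 ≈ 4006.

(1929, 4006)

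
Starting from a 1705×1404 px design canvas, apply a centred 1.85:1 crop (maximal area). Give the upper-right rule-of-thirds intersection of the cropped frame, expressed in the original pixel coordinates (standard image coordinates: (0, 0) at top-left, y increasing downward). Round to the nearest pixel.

(1137, 548)

1705/1404 < 1.85/1, so the 1.85:1 crop keeps the full width 1705 and trims height to 1705 × 1/1.85 = 921.62 px.
Top offset = (1404 − 921.62)/2 = 241.19 px; left offset = 0.
Upper-right is two-thirds across and one-third down within the crop:
x = 0.00 + 2 × 1705.00/3 ≈ 1137; y = 241.19 + 1 × 921.62/3 ≈ 548.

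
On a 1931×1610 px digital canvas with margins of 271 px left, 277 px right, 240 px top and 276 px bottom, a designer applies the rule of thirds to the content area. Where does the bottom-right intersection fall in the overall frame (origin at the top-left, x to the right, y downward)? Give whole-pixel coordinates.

(1193, 969)

Content width = 1931 − 271 − 277 = 1383 px; content height = 1610 − 240 − 276 = 1094 px.
Bottom-right is two-thirds across and two-thirds down within the content area.
x = 271 + 2 × 1383/3 = 271 + 922.00 ≈ 1193
y = 240 + 2 × 1094/3 = 240 + 729.33 ≈ 969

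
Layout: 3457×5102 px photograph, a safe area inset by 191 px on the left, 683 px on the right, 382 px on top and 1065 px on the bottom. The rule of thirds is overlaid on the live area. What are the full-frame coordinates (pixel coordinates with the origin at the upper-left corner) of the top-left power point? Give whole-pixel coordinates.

Content width = 3457 − 191 − 683 = 2583 px; content height = 5102 − 382 − 1065 = 3655 px.
Top-left is one-third across and one-third down within the live area.
x = 191 + 1 × 2583/3 = 191 + 861.00 ≈ 1052
y = 382 + 1 × 3655/3 = 382 + 1218.33 ≈ 1600

(1052, 1600)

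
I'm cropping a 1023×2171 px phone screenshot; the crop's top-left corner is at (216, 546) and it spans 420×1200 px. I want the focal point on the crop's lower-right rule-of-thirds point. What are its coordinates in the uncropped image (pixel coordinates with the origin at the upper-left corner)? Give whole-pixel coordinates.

One third of the crop width 420 is 140.00 px.
One third of the crop height 1200 is 400.00 px.
The lower-right point is two-thirds across and two-thirds down within the crop:
x = 216 + 2 × 140.00 ≈ 496; y = 546 + 2 × 400.00 ≈ 1346.

(496, 1346)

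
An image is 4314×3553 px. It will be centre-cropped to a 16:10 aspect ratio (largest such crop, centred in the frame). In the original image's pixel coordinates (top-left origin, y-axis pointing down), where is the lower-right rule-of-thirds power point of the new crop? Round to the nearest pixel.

4314/3553 < 16/10, so the 16:10 crop keeps the full width 4314 and trims height to 4314 × 10/16 = 2696.25 px.
Top offset = (3553 − 2696.25)/2 = 428.38 px; left offset = 0.
Lower-right is two-thirds across and two-thirds down within the crop:
x = 0.00 + 2 × 4314.00/3 ≈ 2876; y = 428.38 + 2 × 2696.25/3 ≈ 2226.

(2876, 2226)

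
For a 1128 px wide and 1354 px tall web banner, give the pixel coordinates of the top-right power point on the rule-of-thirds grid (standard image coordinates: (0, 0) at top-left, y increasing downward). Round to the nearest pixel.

(752, 451)

The top-right point sits two-thirds of the way across and one-third of the way down.
x = 2 × 1128/3 ≈ 752; y = 1 × 1354/3 ≈ 451.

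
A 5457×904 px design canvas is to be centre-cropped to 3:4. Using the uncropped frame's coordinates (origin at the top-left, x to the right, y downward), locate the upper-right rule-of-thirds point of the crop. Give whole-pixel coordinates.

x = 2842 px, y = 301 px

5457/904 > 3/4, so the 3:4 crop keeps the full height 904 and trims width to 904 × 3/4 = 678.00 px.
Left offset = (5457 − 678.00)/2 = 2389.50 px; top offset = 0.
Upper-right is two-thirds across and one-third down within the crop:
x = 2389.50 + 2 × 678.00/3 ≈ 2842; y = 0.00 + 1 × 904.00/3 ≈ 301.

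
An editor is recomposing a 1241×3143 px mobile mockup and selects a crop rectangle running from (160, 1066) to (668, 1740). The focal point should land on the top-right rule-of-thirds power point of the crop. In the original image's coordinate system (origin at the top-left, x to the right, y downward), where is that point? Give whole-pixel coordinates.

(499, 1291)

Crop width = 668 − 160 = 508 px; one third is 169.33 px.
Crop height = 1740 − 1066 = 674 px; one third is 224.67 px.
The top-right point is two-thirds across and one-third down within the crop:
x = 160 + 2 × 169.33 ≈ 499; y = 1066 + 1 × 224.67 ≈ 1291.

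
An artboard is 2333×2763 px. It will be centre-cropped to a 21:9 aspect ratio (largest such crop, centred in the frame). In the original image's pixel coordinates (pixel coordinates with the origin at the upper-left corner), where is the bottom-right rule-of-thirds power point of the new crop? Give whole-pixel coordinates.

2333/2763 < 21/9, so the 21:9 crop keeps the full width 2333 and trims height to 2333 × 9/21 = 999.86 px.
Top offset = (2763 − 999.86)/2 = 881.57 px; left offset = 0.
Bottom-right is two-thirds across and two-thirds down within the crop:
x = 0.00 + 2 × 2333.00/3 ≈ 1555; y = 881.57 + 2 × 999.86/3 ≈ 1548.

x = 1555 px, y = 1548 px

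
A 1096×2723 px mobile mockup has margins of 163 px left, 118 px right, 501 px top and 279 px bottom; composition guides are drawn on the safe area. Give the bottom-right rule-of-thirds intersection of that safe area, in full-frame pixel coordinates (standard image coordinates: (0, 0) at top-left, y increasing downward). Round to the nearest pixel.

Content width = 1096 − 163 − 118 = 815 px; content height = 2723 − 501 − 279 = 1943 px.
Bottom-right is two-thirds across and two-thirds down within the safe area.
x = 163 + 2 × 815/3 = 163 + 543.33 ≈ 706
y = 501 + 2 × 1943/3 = 501 + 1295.33 ≈ 1796

(706, 1796)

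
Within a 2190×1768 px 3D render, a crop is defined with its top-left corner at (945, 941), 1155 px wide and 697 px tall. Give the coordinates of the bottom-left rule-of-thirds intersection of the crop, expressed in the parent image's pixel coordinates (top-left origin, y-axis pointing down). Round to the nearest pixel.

One third of the crop width 1155 is 385.00 px.
One third of the crop height 697 is 232.33 px.
The bottom-left point is one-third across and two-thirds down within the crop:
x = 945 + 1 × 385.00 ≈ 1330; y = 941 + 2 × 232.33 ≈ 1406.

(1330, 1406)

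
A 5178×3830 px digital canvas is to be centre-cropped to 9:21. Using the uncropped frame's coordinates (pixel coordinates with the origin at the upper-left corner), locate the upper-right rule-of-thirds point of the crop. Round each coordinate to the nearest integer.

(2863, 1277)

5178/3830 > 9/21, so the 9:21 crop keeps the full height 3830 and trims width to 3830 × 9/21 = 1641.43 px.
Left offset = (5178 − 1641.43)/2 = 1768.29 px; top offset = 0.
Upper-right is two-thirds across and one-third down within the crop:
x = 1768.29 + 2 × 1641.43/3 ≈ 2863; y = 0.00 + 1 × 3830.00/3 ≈ 1277.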